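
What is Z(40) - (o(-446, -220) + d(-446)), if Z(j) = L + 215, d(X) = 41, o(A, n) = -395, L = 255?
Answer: 824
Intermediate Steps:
Z(j) = 470 (Z(j) = 255 + 215 = 470)
Z(40) - (o(-446, -220) + d(-446)) = 470 - (-395 + 41) = 470 - 1*(-354) = 470 + 354 = 824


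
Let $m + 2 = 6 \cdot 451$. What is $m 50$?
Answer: $135200$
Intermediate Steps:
$m = 2704$ ($m = -2 + 6 \cdot 451 = -2 + 2706 = 2704$)
$m 50 = 2704 \cdot 50 = 135200$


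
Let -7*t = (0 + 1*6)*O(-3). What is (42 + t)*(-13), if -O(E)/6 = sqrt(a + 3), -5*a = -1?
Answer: -546 - 1872*sqrt(5)/35 ≈ -665.60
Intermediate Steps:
a = 1/5 (a = -1/5*(-1) = 1/5 ≈ 0.20000)
O(E) = -24*sqrt(5)/5 (O(E) = -6*sqrt(1/5 + 3) = -24*sqrt(5)/5)
t = 144*sqrt(5)/35 (t = -(0 + 1*6)*(-24*sqrt(5)/5)/7 = -(0 + 6)*(-24*sqrt(5)/5)/7 = -6*(-24*sqrt(5)/5)/7 = -(-144)*sqrt(5)/35 = 144*sqrt(5)/35 ≈ 9.1998)
(42 + t)*(-13) = (42 + 144*sqrt(5)/35)*(-13) = -546 - 1872*sqrt(5)/35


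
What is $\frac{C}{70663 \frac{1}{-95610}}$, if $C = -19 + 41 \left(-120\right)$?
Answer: $\frac{472217790}{70663} \approx 6682.7$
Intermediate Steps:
$C = -4939$ ($C = -19 - 4920 = -4939$)
$\frac{C}{70663 \frac{1}{-95610}} = - \frac{4939}{70663 \frac{1}{-95610}} = - \frac{4939}{70663 \left(- \frac{1}{95610}\right)} = - \frac{4939}{- \frac{70663}{95610}} = \left(-4939\right) \left(- \frac{95610}{70663}\right) = \frac{472217790}{70663}$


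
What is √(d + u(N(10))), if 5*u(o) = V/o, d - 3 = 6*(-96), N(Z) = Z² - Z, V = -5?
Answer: I*√515710/30 ≈ 23.938*I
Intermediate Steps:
d = -573 (d = 3 + 6*(-96) = 3 - 576 = -573)
u(o) = -1/o (u(o) = (-5/o)/5 = -1/o)
√(d + u(N(10))) = √(-573 - 1/(10*(-1 + 10))) = √(-573 - 1/(10*9)) = √(-573 - 1/90) = √(-51571/90) = I*√515710/30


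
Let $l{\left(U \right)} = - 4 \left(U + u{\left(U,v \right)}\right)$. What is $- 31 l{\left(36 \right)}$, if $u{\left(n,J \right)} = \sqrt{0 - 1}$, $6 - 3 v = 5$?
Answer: $4464 + 124 i \approx 4464.0 + 124.0 i$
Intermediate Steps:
$v = \frac{1}{3}$ ($v = 2 - \frac{5}{3} = \frac{1}{3} \approx 0.33333$)
$u{\left(n,J \right)} = i$ ($u{\left(n,J \right)} = \sqrt{-1} = i$)
$l{\left(U \right)} = - 4 i - 4 U$ ($l{\left(U \right)} = - 4 \left(U + i\right) = - 4 \left(i + U\right) = - 4 i - 4 U$)
$- 31 l{\left(36 \right)} = - 31 \left(- 4 i - 144\right) = - 31 \left(-144 - 4 i\right) = 4464 + 124 i$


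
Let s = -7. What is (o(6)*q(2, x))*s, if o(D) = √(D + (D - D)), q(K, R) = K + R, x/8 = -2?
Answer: 98*√6 ≈ 240.05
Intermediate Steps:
x = -16 (x = 8*(-2) = -16)
o(D) = √D (o(D) = √(D + 0) = √D)
(o(6)*q(2, x))*s = (√6*(2 - 16))*(-7) = (√6*(-14))*(-7) = -14*√6*(-7) = 98*√6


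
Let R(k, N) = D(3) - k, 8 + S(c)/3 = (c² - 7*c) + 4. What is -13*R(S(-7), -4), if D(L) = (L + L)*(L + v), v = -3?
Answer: 3666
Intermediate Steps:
S(c) = -12 - 21*c + 3*c² (S(c) = -24 + 3*((c² - 7*c) + 4) = -24 + 3*(4 + c² - 7*c) = -24 + (12 - 21*c + 3*c²) = -12 - 21*c + 3*c²)
D(L) = 2*L*(-3 + L) (D(L) = (L + L)*(L - 3) = (2*L)*(-3 + L) = 2*L*(-3 + L))
R(k, N) = -k (R(k, N) = 2*3*(-3 + 3) - k = 2*3*0 - k = 0 - k = -k)
-13*R(S(-7), -4) = -(-13)*(-12 - 21*(-7) + 3*(-7)²) = -(-13)*(-12 + 147 + 3*49) = -(-13)*(-12 + 147 + 147) = -(-13)*282 = -13*(-282) = 3666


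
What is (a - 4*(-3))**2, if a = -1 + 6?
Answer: 289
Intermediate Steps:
a = 5
(a - 4*(-3))**2 = (5 - 4*(-3))**2 = (5 + 12)**2 = 17**2 = 289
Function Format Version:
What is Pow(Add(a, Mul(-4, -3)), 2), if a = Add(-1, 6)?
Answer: 289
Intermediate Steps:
a = 5
Pow(Add(a, Mul(-4, -3)), 2) = Pow(Add(5, Mul(-4, -3)), 2) = Pow(Add(5, 12), 2) = Pow(17, 2) = 289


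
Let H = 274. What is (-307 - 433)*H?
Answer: -202760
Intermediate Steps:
(-307 - 433)*H = (-307 - 433)*274 = -740*274 = -202760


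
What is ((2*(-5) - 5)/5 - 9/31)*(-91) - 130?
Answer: 5252/31 ≈ 169.42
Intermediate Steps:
((2*(-5) - 5)/5 - 9/31)*(-91) - 130 = ((-10 - 5)*(1/5) - 9*1/31)*(-91) - 130 = (-15*1/5 - 9/31)*(-91) - 130 = (-3 - 9/31)*(-91) - 130 = -102/31*(-91) - 130 = 9282/31 - 130 = 5252/31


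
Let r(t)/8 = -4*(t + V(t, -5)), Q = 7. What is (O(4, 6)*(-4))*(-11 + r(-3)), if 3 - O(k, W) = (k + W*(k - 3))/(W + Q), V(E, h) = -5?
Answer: -28420/13 ≈ -2186.2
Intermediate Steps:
r(t) = 160 - 32*t (r(t) = 8*(-4*(t - 5)) = 8*(-4*(-5 + t)) = 8*(20 - 4*t) = 160 - 32*t)
O(k, W) = 3 - (k + W*(-3 + k))/(7 + W) (O(k, W) = 3 - (k + W*(k - 3))/(W + 7) = 3 - (k + W*(-3 + k))/(7 + W))
(O(4, 6)*(-4))*(-11 + r(-3)) = (((21 - 1*4 + 6*6 - 1*6*4)/(7 + 6))*(-4))*(-11 + (160 - 32*(-3))) = (((21 - 4 + 36 - 24)/13)*(-4))*(-11 + (160 + 96)) = (((1/13)*29)*(-4))*(-11 + 256) = ((29/13)*(-4))*245 = -116/13*245 = -28420/13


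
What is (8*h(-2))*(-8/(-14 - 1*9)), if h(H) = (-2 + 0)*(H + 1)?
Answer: 128/23 ≈ 5.5652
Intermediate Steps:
h(H) = -2 - 2*H (h(H) = -2*(1 + H) = -2 - 2*H)
(8*h(-2))*(-8/(-14 - 1*9)) = (8*(-2 - 2*(-2)))*(-8/(-14 - 1*9)) = (8*(-2 + 4))*(-8/(-14 - 9)) = (8*2)*(-8/(-23)) = 16*(-8*(-1/23)) = 16*(8/23) = 128/23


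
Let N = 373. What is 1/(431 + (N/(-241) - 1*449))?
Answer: -241/4711 ≈ -0.051157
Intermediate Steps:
1/(431 + (N/(-241) - 1*449)) = 1/(431 + (373/(-241) - 1*449)) = 1/(431 + (373*(-1/241) - 449)) = 1/(431 + (-373/241 - 449)) = 1/(431 - 108582/241) = 1/(-4711/241) = -241/4711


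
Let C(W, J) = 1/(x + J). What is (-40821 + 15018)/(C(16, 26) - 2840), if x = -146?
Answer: 3096360/340801 ≈ 9.0855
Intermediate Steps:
C(W, J) = 1/(-146 + J)
(-40821 + 15018)/(C(16, 26) - 2840) = (-40821 + 15018)/(1/(-146 + 26) - 2840) = -25803/(1/(-120) - 2840) = -25803/(-1/120 - 2840) = -25803/(-340801/120) = -25803*(-120/340801) = 3096360/340801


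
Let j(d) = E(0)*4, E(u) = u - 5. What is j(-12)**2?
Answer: 400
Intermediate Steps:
E(u) = -5 + u
j(d) = -20 (j(d) = (-5 + 0)*4 = -5*4 = -20)
j(-12)**2 = (-20)**2 = 400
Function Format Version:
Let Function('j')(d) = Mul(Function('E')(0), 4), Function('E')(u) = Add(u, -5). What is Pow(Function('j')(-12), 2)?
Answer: 400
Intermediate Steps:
Function('E')(u) = Add(-5, u)
Function('j')(d) = -20 (Function('j')(d) = Mul(Add(-5, 0), 4) = Mul(-5, 4) = -20)
Pow(Function('j')(-12), 2) = Pow(-20, 2) = 400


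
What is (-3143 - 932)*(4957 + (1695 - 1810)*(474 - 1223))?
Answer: -371199900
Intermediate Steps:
(-3143 - 932)*(4957 + (1695 - 1810)*(474 - 1223)) = -4075*(4957 - 115*(-749)) = -4075*(4957 + 86135) = -4075*91092 = -371199900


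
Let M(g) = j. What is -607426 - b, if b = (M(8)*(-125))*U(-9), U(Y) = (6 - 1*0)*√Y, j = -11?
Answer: -607426 - 24750*I ≈ -6.0743e+5 - 24750.0*I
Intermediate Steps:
M(g) = -11
U(Y) = 6*√Y (U(Y) = (6 + 0)*√Y = 6*√Y)
b = 24750*I (b = (-11*(-125))*(6*√(-9)) = 1375*(6*(3*I)) = 1375*(18*I) = 24750*I ≈ 24750.0*I)
-607426 - b = -607426 - 24750*I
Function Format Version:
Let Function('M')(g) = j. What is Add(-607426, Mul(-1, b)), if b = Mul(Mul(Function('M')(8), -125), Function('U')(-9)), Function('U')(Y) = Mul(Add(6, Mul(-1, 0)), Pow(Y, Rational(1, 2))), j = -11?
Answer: Add(-607426, Mul(-24750, I)) ≈ Add(-6.0743e+5, Mul(-24750., I))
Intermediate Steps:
Function('M')(g) = -11
Function('U')(Y) = Mul(6, Pow(Y, Rational(1, 2))) (Function('U')(Y) = Mul(Add(6, 0), Pow(Y, Rational(1, 2))) = Mul(6, Pow(Y, Rational(1, 2))))
b = Mul(24750, I) (b = Mul(Mul(-11, -125), Mul(6, Pow(-9, Rational(1, 2)))) = Mul(1375, Mul(6, Mul(3, I))) = Mul(1375, Mul(18, I)) = Mul(24750, I) ≈ Mul(24750., I))
Add(-607426, Mul(-1, b)) = Add(-607426, Mul(-1, Mul(24750, I))) = Add(-607426, Mul(-24750, I))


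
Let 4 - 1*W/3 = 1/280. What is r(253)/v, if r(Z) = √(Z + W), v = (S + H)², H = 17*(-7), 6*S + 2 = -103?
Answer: √5193790/2608515 ≈ 0.00087367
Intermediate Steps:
S = -35/2 (S = -⅓ + (⅙)*(-103) = -⅓ - 103/6 = -35/2 ≈ -17.500)
W = 3357/280 (W = 12 - 3/280 = 3357/280 ≈ 11.989)
H = -119
v = 74529/4 (v = (-35/2 - 119)² = (-273/2)² = 74529/4 ≈ 18632.)
r(Z) = √(3357/280 + Z) (r(Z) = √(Z + 3357/280) = √(3357/280 + Z))
r(253)/v = (√(234990 + 19600*253)/140)/(74529/4) = (√(234990 + 4958800)/140)*(4/74529) = (√5193790/140)*(4/74529) = √5193790/2608515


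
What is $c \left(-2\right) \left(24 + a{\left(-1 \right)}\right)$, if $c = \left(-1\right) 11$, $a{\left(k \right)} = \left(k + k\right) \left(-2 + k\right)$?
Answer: $660$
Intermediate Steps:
$a{\left(k \right)} = 2 k \left(-2 + k\right)$
$c = -11$
$c \left(-2\right) \left(24 + a{\left(-1 \right)}\right) = \left(-11\right) \left(-2\right) \left(24 + 2 \left(-1\right) \left(-2 - 1\right)\right) = 22 \left(24 + 2 \left(-1\right) \left(-3\right)\right) = 22 \left(24 + 6\right) = 22 \cdot 30 = 660$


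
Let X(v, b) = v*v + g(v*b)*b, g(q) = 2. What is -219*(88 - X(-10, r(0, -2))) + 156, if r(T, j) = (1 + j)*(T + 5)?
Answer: 594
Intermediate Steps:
r(T, j) = (1 + j)*(5 + T)
X(v, b) = v² + 2*b (X(v, b) = v*v + 2*b = v² + 2*b)
-219*(88 - X(-10, r(0, -2))) + 156 = -219*(88 - ((-10)² + 2*(5 + 0 + 5*(-2) + 0*(-2)))) + 156 = -219*(88 - (100 + 2*(5 + 0 - 10 + 0))) + 156 = -219*(88 - (100 + 2*(-5))) + 156 = -219*(88 - (100 - 10)) + 156 = -219*(88 - 1*90) + 156 = -219*(88 - 90) + 156 = -219*(-2) + 156 = 438 + 156 = 594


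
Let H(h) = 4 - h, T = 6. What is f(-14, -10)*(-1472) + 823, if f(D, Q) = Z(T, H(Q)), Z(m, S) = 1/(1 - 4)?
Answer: 3941/3 ≈ 1313.7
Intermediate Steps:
Z(m, S) = -⅓ (Z(m, S) = 1/(-3) = -⅓)
f(D, Q) = -⅓
f(-14, -10)*(-1472) + 823 = -⅓*(-1472) + 823 = 1472/3 + 823 = 3941/3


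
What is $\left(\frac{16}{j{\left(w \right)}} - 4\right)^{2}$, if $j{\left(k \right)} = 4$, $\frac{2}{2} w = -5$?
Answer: $0$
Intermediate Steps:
$w = -5$
$\left(\frac{16}{j{\left(w \right)}} - 4\right)^{2} = \left(\frac{16}{4} - 4\right)^{2} = \left(16 \cdot \frac{1}{4} - 4\right)^{2} = \left(4 - 4\right)^{2} = 0^{2} = 0$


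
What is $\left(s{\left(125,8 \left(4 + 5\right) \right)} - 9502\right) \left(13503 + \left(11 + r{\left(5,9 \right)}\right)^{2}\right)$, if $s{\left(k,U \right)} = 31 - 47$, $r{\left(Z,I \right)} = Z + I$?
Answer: $-134470304$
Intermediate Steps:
$r{\left(Z,I \right)} = I + Z$
$s{\left(k,U \right)} = -16$ ($s{\left(k,U \right)} = 31 - 47 = -16$)
$\left(s{\left(125,8 \left(4 + 5\right) \right)} - 9502\right) \left(13503 + \left(11 + r{\left(5,9 \right)}\right)^{2}\right) = \left(-16 - 9502\right) \left(13503 + \left(11 + \left(9 + 5\right)\right)^{2}\right) = - 9518 \left(13503 + \left(11 + 14\right)^{2}\right) = - 9518 \left(13503 + 25^{2}\right) = - 9518 \left(13503 + 625\right) = \left(-9518\right) 14128 = -134470304$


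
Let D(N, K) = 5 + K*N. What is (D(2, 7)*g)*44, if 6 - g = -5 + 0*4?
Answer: 9196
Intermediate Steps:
g = 11 (g = 6 - (-5 + 0*4) = 6 - (-5 + 0) = 6 - 1*(-5) = 6 + 5 = 11)
(D(2, 7)*g)*44 = ((5 + 7*2)*11)*44 = ((5 + 14)*11)*44 = (19*11)*44 = 209*44 = 9196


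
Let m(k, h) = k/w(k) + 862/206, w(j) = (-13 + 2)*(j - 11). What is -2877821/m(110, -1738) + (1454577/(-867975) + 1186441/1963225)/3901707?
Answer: -12213138298355599627586429/17329712955297953925 ≈ -7.0475e+5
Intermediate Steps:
w(j) = 121 - 11*j (w(j) = -11*(-11 + j) = 121 - 11*j)
m(k, h) = 431/103 + k/(121 - 11*k) (m(k, h) = k/(121 - 11*k) + 862/206 = k/(121 - 11*k) + 862*(1/206) = k/(121 - 11*k) + 431/103 = 431/103 + k/(121 - 11*k))
-2877821/m(110, -1738) + (1454577/(-867975) + 1186441/1963225)/3901707 = -2877821*1133*(-11 + 110)/(-52151 + 4638*110) + (1454577/(-867975) + 1186441/1963225)/3901707 = -2877821*112167/(-52151 + 510180) + (1454577*(-1/867975) + 1186441*(1/1963225))*(1/3901707) = -2877821/((1/1133)*(1/99)*458029) + (-6829/4075 + 1186441/1963225)*(1/3901707) = -2877821/41639/10197 - 342884658/320005675*1/3901707 = -2877821*10197/41639 - 114294886/416189460729075 = -29345140737/41639 - 114294886/416189460729075 = -12213138298355599627586429/17329712955297953925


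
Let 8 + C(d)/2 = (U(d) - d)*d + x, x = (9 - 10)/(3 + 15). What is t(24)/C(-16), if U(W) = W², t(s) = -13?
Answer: 9/6037 ≈ 0.0014908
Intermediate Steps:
x = -1/18 ≈ -0.055556
C(d) = -145/9 + 2*d*(d² - d) (C(d) = -16 + 2*((d² - d)*d - 1/18) = -16 + 2*(d*(d² - d) - 1/18) = -16 + 2*(-1/18 + d*(d² - d)) = -16 + (-⅑ + 2*d*(d² - d)) = -145/9 + 2*d*(d² - d))
t(24)/C(-16) = -13/(-145/9 - 2*(-16)² + 2*(-16)³) = -13/(-145/9 - 2*256 + 2*(-4096)) = -13/(-145/9 - 512 - 8192) = -13/(-78481/9) = -13*(-9/78481) = 9/6037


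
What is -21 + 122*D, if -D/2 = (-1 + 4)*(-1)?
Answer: 711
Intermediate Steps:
D = 6 (D = -2*(-1 + 4)*(-1) = -6*(-1) = -2*(-3) = 6)
-21 + 122*D = -21 + 122*6 = -21 + 732 = 711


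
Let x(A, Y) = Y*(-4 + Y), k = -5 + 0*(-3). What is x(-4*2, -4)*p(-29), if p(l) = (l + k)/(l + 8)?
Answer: 1088/21 ≈ 51.810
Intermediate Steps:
k = -5 (k = -5 + 0 = -5)
p(l) = (-5 + l)/(8 + l) (p(l) = (l - 5)/(l + 8) = (-5 + l)/(8 + l))
x(-4*2, -4)*p(-29) = (-4*(-4 - 4))*((-5 - 29)/(8 - 29)) = (-4*(-8))*(-34/(-21)) = 32*(-1/21*(-34)) = 32*(34/21) = 1088/21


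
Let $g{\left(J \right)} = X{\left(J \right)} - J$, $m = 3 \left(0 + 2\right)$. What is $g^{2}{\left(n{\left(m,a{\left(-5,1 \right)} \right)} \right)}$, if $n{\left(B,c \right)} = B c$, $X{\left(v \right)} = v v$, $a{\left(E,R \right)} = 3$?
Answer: $93636$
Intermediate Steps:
$m = 6$ ($m = 3 \cdot 2 = 6$)
$X{\left(v \right)} = v^{2}$
$g{\left(J \right)} = J^{2} - J$
$g^{2}{\left(n{\left(m,a{\left(-5,1 \right)} \right)} \right)} = \left(6 \cdot 3 \left(-1 + 6 \cdot 3\right)\right)^{2} = \left(18 \left(-1 + 18\right)\right)^{2} = \left(18 \cdot 17\right)^{2} = 306^{2} = 93636$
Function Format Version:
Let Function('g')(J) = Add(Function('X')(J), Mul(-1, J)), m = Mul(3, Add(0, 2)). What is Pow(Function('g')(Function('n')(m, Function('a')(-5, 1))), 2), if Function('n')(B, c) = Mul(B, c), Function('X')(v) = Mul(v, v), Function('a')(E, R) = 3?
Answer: 93636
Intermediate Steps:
m = 6 (m = Mul(3, 2) = 6)
Function('X')(v) = Pow(v, 2)
Function('g')(J) = Add(Pow(J, 2), Mul(-1, J))
Pow(Function('g')(Function('n')(m, Function('a')(-5, 1))), 2) = Pow(Mul(Mul(6, 3), Add(-1, Mul(6, 3))), 2) = Pow(Mul(18, Add(-1, 18)), 2) = Pow(Mul(18, 17), 2) = Pow(306, 2) = 93636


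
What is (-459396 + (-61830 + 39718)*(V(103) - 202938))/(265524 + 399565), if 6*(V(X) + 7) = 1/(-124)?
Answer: 417296624056/61853277 ≈ 6746.6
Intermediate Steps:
V(X) = -5209/744 (V(X) = -7 + (⅙)/(-124) = -7 + (⅙)*(-1/124) = -7 - 1/744 = -5209/744)
(-459396 + (-61830 + 39718)*(V(103) - 202938))/(265524 + 399565) = (-459396 + (-61830 + 39718)*(-5209/744 - 202938))/(265524 + 399565) = (-459396 - 22112*(-150991081/744))/665089 = (-459396 + 417339347884/93)*(1/665089) = (417296624056/93)*(1/665089) = 417296624056/61853277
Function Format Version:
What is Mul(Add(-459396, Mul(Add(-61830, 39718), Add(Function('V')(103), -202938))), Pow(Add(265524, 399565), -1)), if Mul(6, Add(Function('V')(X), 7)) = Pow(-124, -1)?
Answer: Rational(417296624056, 61853277) ≈ 6746.6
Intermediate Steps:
Function('V')(X) = Rational(-5209, 744) (Function('V')(X) = Add(-7, Mul(Rational(1, 6), Pow(-124, -1))) = Add(-7, Mul(Rational(1, 6), Rational(-1, 124))) = Add(-7, Rational(-1, 744)) = Rational(-5209, 744))
Mul(Add(-459396, Mul(Add(-61830, 39718), Add(Function('V')(103), -202938))), Pow(Add(265524, 399565), -1)) = Mul(Add(-459396, Mul(Add(-61830, 39718), Add(Rational(-5209, 744), -202938))), Pow(Add(265524, 399565), -1)) = Mul(Add(-459396, Mul(-22112, Rational(-150991081, 744))), Pow(665089, -1)) = Mul(Add(-459396, Rational(417339347884, 93)), Rational(1, 665089)) = Mul(Rational(417296624056, 93), Rational(1, 665089)) = Rational(417296624056, 61853277)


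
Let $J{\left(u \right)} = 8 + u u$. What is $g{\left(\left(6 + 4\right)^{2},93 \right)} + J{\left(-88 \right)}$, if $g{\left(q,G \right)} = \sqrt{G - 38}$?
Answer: $7752 + \sqrt{55} \approx 7759.4$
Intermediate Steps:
$J{\left(u \right)} = 8 + u^{2}$
$g{\left(q,G \right)} = \sqrt{-38 + G}$ ($g{\left(q,G \right)} = \sqrt{G - 38} = \sqrt{-38 + G}$)
$g{\left(\left(6 + 4\right)^{2},93 \right)} + J{\left(-88 \right)} = \sqrt{-38 + 93} + \left(8 + \left(-88\right)^{2}\right) = \sqrt{55} + \left(8 + 7744\right) = \sqrt{55} + 7752 = 7752 + \sqrt{55}$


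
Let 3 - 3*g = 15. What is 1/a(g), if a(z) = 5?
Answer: ⅕ ≈ 0.20000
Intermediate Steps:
g = -4 (g = 1 - ⅓*15 = 1 - 5 = -4)
1/a(g) = 1/5 = ⅕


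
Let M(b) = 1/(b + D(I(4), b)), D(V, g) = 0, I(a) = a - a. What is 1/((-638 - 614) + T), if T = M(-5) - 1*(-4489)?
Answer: 5/16184 ≈ 0.00030895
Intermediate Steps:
I(a) = 0
M(b) = 1/b (M(b) = 1/(b + 0) = 1/b)
T = 22444/5 (T = 1/(-5) - 1*(-4489) = -⅕ + 4489 = 22444/5 ≈ 4488.8)
1/((-638 - 614) + T) = 1/((-638 - 614) + 22444/5) = 1/(-1252 + 22444/5) = 1/(16184/5) = 5/16184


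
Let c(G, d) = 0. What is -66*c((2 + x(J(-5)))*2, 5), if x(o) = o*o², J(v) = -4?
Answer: 0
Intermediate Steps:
x(o) = o³
-66*c((2 + x(J(-5)))*2, 5) = -66*0 = 0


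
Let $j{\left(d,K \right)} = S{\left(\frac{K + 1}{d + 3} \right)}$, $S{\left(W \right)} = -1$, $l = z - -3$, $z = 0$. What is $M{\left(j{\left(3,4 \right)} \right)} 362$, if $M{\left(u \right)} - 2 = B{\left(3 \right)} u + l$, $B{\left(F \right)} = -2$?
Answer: $2534$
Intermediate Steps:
$l = 3$ ($l = 0 - -3 = 0 + 3 = 3$)
$j{\left(d,K \right)} = -1$
$M{\left(u \right)} = 5 - 2 u$ ($M{\left(u \right)} = 2 - \left(-3 + 2 u\right) = 5 - 2 u$)
$M{\left(j{\left(3,4 \right)} \right)} 362 = \left(5 - -2\right) 362 = \left(5 + 2\right) 362 = 7 \cdot 362 = 2534$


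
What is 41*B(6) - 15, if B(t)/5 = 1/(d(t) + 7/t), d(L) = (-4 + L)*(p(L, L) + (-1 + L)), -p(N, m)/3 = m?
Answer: -3465/149 ≈ -23.255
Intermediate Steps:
p(N, m) = -3*m
d(L) = (-1 - 2*L)*(-4 + L) (d(L) = (-4 + L)*(-3*L + (-1 + L)) = (-4 + L)*(-1 - 2*L) = (-1 - 2*L)*(-4 + L))
B(t) = 5/(4 - 2*t² + 7*t + 7/t) (B(t) = 5/((4 - 2*t² + 7*t) + 7/t) = 5/(4 - 2*t² + 7*t + 7/t))
41*B(6) - 15 = 41*(5*6/(7 + 6*(4 - 2*6² + 7*6))) - 15 = 41*(5*6/(7 + 6*(4 - 2*36 + 42))) - 15 = 41*(5*6/(7 + 6*(4 - 72 + 42))) - 15 = 41*(5*6/(7 + 6*(-26))) - 15 = 41*(5*6/(7 - 156)) - 15 = 41*(5*6/(-149)) - 15 = 41*(5*6*(-1/149)) - 15 = 41*(-30/149) - 15 = -1230/149 - 15 = -3465/149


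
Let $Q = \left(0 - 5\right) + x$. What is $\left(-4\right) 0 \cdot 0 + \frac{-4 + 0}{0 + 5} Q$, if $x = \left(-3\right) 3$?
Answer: $\frac{56}{5} \approx 11.2$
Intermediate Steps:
$x = -9$
$Q = -14$ ($Q = \left(0 - 5\right) - 9 = -5 - 9 = -14$)
$\left(-4\right) 0 \cdot 0 + \frac{-4 + 0}{0 + 5} Q = \left(-4\right) 0 \cdot 0 + \frac{-4 + 0}{0 + 5} \left(-14\right) = 0 \cdot 0 + - \frac{4}{5} \left(-14\right) = 0 + \left(-4\right) \frac{1}{5} \left(-14\right) = 0 - - \frac{56}{5} = 0 + \frac{56}{5} = \frac{56}{5}$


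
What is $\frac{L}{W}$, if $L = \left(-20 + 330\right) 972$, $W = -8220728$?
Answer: $- \frac{37665}{1027591} \approx -0.036654$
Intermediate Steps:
$L = 301320$ ($L = 310 \cdot 972 = 301320$)
$\frac{L}{W} = \frac{301320}{-8220728} = 301320 \left(- \frac{1}{8220728}\right) = - \frac{37665}{1027591}$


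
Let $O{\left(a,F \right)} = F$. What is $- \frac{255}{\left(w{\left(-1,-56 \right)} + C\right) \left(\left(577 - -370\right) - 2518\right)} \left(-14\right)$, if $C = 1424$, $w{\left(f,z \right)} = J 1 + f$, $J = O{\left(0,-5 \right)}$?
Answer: $- \frac{1785}{1113839} \approx -0.0016026$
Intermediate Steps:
$J = -5$
$w{\left(f,z \right)} = -5 + f$ ($w{\left(f,z \right)} = \left(-5\right) 1 + f = -5 + f$)
$- \frac{255}{\left(w{\left(-1,-56 \right)} + C\right) \left(\left(577 - -370\right) - 2518\right)} \left(-14\right) = - \frac{255}{\left(\left(-5 - 1\right) + 1424\right) \left(\left(577 - -370\right) - 2518\right)} \left(-14\right) = - \frac{255}{\left(-6 + 1424\right) \left(\left(577 + 370\right) - 2518\right)} \left(-14\right) = - \frac{255}{1418 \left(947 - 2518\right)} \left(-14\right) = - \frac{255}{1418 \left(-1571\right)} \left(-14\right) = - \frac{255}{-2227678} \left(-14\right) = \left(-255\right) \left(- \frac{1}{2227678}\right) \left(-14\right) = \frac{255}{2227678} \left(-14\right) = - \frac{1785}{1113839}$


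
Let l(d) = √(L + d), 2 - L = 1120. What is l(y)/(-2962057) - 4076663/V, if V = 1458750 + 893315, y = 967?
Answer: -4076663/2352065 - I*√151/2962057 ≈ -1.7332 - 4.1485e-6*I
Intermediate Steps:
V = 2352065
L = -1118 (L = 2 - 1*1120 = 2 - 1120 = -1118)
l(d) = √(-1118 + d)
l(y)/(-2962057) - 4076663/V = √(-1118 + 967)/(-2962057) - 4076663/2352065 = √(-151)*(-1/2962057) - 4076663*1/2352065 = (I*√151)*(-1/2962057) - 4076663/2352065 = -I*√151/2962057 - 4076663/2352065 = -4076663/2352065 - I*√151/2962057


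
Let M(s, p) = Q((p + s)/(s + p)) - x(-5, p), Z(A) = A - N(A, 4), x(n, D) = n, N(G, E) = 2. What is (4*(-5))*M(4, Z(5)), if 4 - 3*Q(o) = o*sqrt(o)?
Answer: -120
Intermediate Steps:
Q(o) = 4/3 - o**(3/2)/3 (Q(o) = 4/3 - o*sqrt(o)/3 = 4/3 - o**(3/2)/3)
Z(A) = -2 + A (Z(A) = A - 1*2 = A - 2 = -2 + A)
M(s, p) = 6 (M(s, p) = (4/3 - ((p + s)/(s + p))**(3/2)/3) - 1*(-5) = (4/3 - 1**(3/2)/3) + 5 = (4/3 - 1/3*1) + 5 = (4/3 - 1/3) + 5 = 1 + 5 = 6)
(4*(-5))*M(4, Z(5)) = (4*(-5))*6 = -20*6 = -120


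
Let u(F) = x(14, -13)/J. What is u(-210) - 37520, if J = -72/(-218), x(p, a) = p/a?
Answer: -8780443/234 ≈ -37523.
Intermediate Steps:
J = 36/109 (J = -72*(-1/218) = 36/109 ≈ 0.33028)
u(F) = -763/234 (u(F) = (14/(-13))/(36/109) = (14*(-1/13))*(109/36) = -14/13*109/36 = -763/234)
u(-210) - 37520 = -763/234 - 37520 = -8780443/234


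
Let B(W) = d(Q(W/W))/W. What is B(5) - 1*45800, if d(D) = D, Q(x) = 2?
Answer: -228998/5 ≈ -45800.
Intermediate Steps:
B(W) = 2/W
B(5) - 1*45800 = 2/5 - 1*45800 = 2*(⅕) - 45800 = ⅖ - 45800 = -228998/5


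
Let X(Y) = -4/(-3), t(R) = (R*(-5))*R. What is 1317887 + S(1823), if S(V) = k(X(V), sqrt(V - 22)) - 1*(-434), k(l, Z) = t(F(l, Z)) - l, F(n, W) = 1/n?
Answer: 63279209/48 ≈ 1.3183e+6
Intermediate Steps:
t(R) = -5*R**2 (t(R) = (-5*R)*R = -5*R**2)
X(Y) = 4/3 (X(Y) = -4*(-1/3) = 4/3)
k(l, Z) = -l - 5/l**2 (k(l, Z) = -5/l**2 - l = -l - 5/l**2)
S(V) = 20633/48 (S(V) = (-1*4/3 - 5/(4/3)**2) - 1*(-434) = (-4/3 - 5*9/16) + 434 = (-4/3 - 45/16) + 434 = -199/48 + 434 = 20633/48)
1317887 + S(1823) = 1317887 + 20633/48 = 63279209/48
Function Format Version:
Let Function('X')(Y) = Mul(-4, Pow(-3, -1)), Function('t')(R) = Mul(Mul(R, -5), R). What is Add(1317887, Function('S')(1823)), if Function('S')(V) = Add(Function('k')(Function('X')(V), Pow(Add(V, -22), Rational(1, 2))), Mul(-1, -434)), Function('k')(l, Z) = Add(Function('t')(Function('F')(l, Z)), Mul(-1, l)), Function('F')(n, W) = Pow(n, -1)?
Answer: Rational(63279209, 48) ≈ 1.3183e+6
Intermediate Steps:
Function('t')(R) = Mul(-5, Pow(R, 2)) (Function('t')(R) = Mul(Mul(-5, R), R) = Mul(-5, Pow(R, 2)))
Function('X')(Y) = Rational(4, 3) (Function('X')(Y) = Mul(-4, Rational(-1, 3)) = Rational(4, 3))
Function('k')(l, Z) = Add(Mul(-1, l), Mul(-5, Pow(l, -2))) (Function('k')(l, Z) = Add(Mul(-5, Pow(Pow(l, -1), 2)), Mul(-1, l)) = Add(Mul(-5, Pow(l, -2)), Mul(-1, l)) = Add(Mul(-1, l), Mul(-5, Pow(l, -2))))
Function('S')(V) = Rational(20633, 48) (Function('S')(V) = Add(Add(Mul(-1, Rational(4, 3)), Mul(-5, Pow(Rational(4, 3), -2))), Mul(-1, -434)) = Add(Add(Rational(-4, 3), Mul(-5, Rational(9, 16))), 434) = Add(Add(Rational(-4, 3), Rational(-45, 16)), 434) = Add(Rational(-199, 48), 434) = Rational(20633, 48))
Add(1317887, Function('S')(1823)) = Add(1317887, Rational(20633, 48)) = Rational(63279209, 48)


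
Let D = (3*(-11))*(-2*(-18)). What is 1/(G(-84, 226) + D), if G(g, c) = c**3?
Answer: 1/11541988 ≈ 8.6640e-8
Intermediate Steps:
D = -1188 (D = -33*36 = -1188)
1/(G(-84, 226) + D) = 1/(226**3 - 1188) = 1/(11543176 - 1188) = 1/11541988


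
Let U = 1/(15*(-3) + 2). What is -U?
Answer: 1/43 ≈ 0.023256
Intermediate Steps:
U = -1/43 (U = 1/(-45 + 2) = 1/(-43) = -1/43 ≈ -0.023256)
-U = -1*(-1/43) = 1/43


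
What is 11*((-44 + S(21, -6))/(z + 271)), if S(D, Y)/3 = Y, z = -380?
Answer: 682/109 ≈ 6.2569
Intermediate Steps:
S(D, Y) = 3*Y
11*((-44 + S(21, -6))/(z + 271)) = 11*((-44 + 3*(-6))/(-380 + 271)) = 11*((-44 - 18)/(-109)) = 11*(-62*(-1/109)) = 11*(62/109) = 682/109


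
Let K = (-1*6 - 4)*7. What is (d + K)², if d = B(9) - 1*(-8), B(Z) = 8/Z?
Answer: 302500/81 ≈ 3734.6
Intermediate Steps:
d = 80/9 (d = 8/9 - 1*(-8) = 8*(⅑) + 8 = 8/9 + 8 = 80/9 ≈ 8.8889)
K = -70 (K = (-6 - 4)*7 = -10*7 = -70)
(d + K)² = (80/9 - 70)² = (-550/9)² = 302500/81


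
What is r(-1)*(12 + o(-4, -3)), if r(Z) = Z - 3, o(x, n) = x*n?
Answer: -96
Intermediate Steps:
o(x, n) = n*x
r(Z) = -3 + Z
r(-1)*(12 + o(-4, -3)) = (-3 - 1)*(12 - 3*(-4)) = -4*(12 + 12) = -4*24 = -96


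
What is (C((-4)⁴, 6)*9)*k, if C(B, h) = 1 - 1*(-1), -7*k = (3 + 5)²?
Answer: -1152/7 ≈ -164.57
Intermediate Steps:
k = -64/7 (k = -(3 + 5)²/7 = -⅐*8² = -⅐*64 = -64/7 ≈ -9.1429)
C(B, h) = 2 (C(B, h) = 1 + 1 = 2)
(C((-4)⁴, 6)*9)*k = (2*9)*(-64/7) = 18*(-64/7) = -1152/7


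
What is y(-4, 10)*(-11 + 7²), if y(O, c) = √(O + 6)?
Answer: 38*√2 ≈ 53.740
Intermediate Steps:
y(O, c) = √(6 + O)
y(-4, 10)*(-11 + 7²) = √(6 - 4)*(-11 + 7²) = √2*(-11 + 49) = √2*38 = 38*√2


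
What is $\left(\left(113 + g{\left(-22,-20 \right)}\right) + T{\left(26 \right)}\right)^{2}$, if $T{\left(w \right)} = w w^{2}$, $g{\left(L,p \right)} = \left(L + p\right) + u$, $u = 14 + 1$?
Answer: $311946244$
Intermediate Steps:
$u = 15$
$g{\left(L,p \right)} = 15 + L + p$ ($g{\left(L,p \right)} = \left(L + p\right) + 15 = 15 + L + p$)
$T{\left(w \right)} = w^{3}$
$\left(\left(113 + g{\left(-22,-20 \right)}\right) + T{\left(26 \right)}\right)^{2} = \left(\left(113 - 27\right) + 26^{3}\right)^{2} = \left(\left(113 - 27\right) + 17576\right)^{2} = \left(86 + 17576\right)^{2} = 17662^{2} = 311946244$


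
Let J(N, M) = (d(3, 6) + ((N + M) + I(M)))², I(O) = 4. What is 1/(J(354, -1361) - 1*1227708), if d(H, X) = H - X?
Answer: -1/215672 ≈ -4.6367e-6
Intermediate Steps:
J(N, M) = (1 + M + N)² (J(N, M) = ((3 - 1*6) + ((N + M) + 4))² = ((3 - 6) + ((M + N) + 4))² = (-3 + (4 + M + N))² = (1 + M + N)²)
1/(J(354, -1361) - 1*1227708) = 1/((1 - 1361 + 354)² - 1*1227708) = 1/((-1006)² - 1227708) = 1/(1012036 - 1227708) = 1/(-215672) = -1/215672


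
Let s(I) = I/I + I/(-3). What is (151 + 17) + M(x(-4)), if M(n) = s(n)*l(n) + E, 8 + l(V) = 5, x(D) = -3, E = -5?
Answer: 157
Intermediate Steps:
l(V) = -3 (l(V) = -8 + 5 = -3)
s(I) = 1 - I/3 (s(I) = 1 + I*(-⅓) = 1 - I/3)
M(n) = -8 + n (M(n) = (1 - n/3)*(-3) - 5 = (-3 + n) - 5 = -8 + n)
(151 + 17) + M(x(-4)) = (151 + 17) + (-8 - 3) = 168 - 11 = 157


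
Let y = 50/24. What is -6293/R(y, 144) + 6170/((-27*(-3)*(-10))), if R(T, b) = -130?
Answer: 429523/10530 ≈ 40.790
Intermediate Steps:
y = 25/12 (y = 50*(1/24) = 25/12 ≈ 2.0833)
-6293/R(y, 144) + 6170/((-27*(-3)*(-10))) = -6293/(-130) + 6170/((-27*(-3)*(-10))) = -6293*(-1/130) + 6170/((81*(-10))) = 6293/130 + 6170/(-810) = 6293/130 + 6170*(-1/810) = 6293/130 - 617/81 = 429523/10530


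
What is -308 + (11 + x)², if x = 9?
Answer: 92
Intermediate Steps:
-308 + (11 + x)² = -308 + (11 + 9)² = -308 + 20² = -308 + 400 = 92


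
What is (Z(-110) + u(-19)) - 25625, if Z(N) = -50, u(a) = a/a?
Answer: -25674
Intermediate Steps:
u(a) = 1
(Z(-110) + u(-19)) - 25625 = (-50 + 1) - 25625 = -49 - 25625 = -25674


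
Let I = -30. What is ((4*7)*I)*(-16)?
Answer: 13440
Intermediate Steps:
((4*7)*I)*(-16) = ((4*7)*(-30))*(-16) = (28*(-30))*(-16) = -840*(-16) = 13440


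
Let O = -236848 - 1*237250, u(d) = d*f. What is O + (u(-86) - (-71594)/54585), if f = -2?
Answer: -25869179116/54585 ≈ -4.7392e+5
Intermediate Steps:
u(d) = -2*d (u(d) = d*(-2) = -2*d)
O = -474098 (O = -236848 - 237250 = -474098)
O + (u(-86) - (-71594)/54585) = -474098 + (-2*(-86) - (-71594)/54585) = -474098 + (172 - (-71594)/54585) = -474098 + (172 - 1*(-71594/54585)) = -474098 + (172 + 71594/54585) = -474098 + 9460214/54585 = -25869179116/54585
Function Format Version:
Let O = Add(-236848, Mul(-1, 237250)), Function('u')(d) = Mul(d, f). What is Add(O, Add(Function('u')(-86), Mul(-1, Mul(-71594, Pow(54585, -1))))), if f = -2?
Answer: Rational(-25869179116, 54585) ≈ -4.7392e+5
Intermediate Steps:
Function('u')(d) = Mul(-2, d) (Function('u')(d) = Mul(d, -2) = Mul(-2, d))
O = -474098 (O = Add(-236848, -237250) = -474098)
Add(O, Add(Function('u')(-86), Mul(-1, Mul(-71594, Pow(54585, -1))))) = Add(-474098, Add(Mul(-2, -86), Mul(-1, Mul(-71594, Pow(54585, -1))))) = Add(-474098, Add(172, Mul(-1, Mul(-71594, Rational(1, 54585))))) = Add(-474098, Add(172, Mul(-1, Rational(-71594, 54585)))) = Add(-474098, Add(172, Rational(71594, 54585))) = Add(-474098, Rational(9460214, 54585)) = Rational(-25869179116, 54585)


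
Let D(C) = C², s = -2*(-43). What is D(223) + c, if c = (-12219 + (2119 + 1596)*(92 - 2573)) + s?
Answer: -9179319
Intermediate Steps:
s = 86
c = -9229048 (c = (-12219 + (2119 + 1596)*(92 - 2573)) + 86 = (-12219 + 3715*(-2481)) + 86 = (-12219 - 9216915) + 86 = -9229134 + 86 = -9229048)
D(223) + c = 223² - 9229048 = 49729 - 9229048 = -9179319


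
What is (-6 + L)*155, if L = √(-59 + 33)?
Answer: -930 + 155*I*√26 ≈ -930.0 + 790.35*I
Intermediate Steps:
L = I*√26 (L = √(-26) = I*√26 ≈ 5.099*I)
(-6 + L)*155 = (-6 + I*√26)*155 = -930 + 155*I*√26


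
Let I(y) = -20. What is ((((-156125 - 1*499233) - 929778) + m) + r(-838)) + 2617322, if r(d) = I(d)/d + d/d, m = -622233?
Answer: 171770736/419 ≈ 4.0995e+5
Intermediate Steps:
r(d) = 1 - 20/d (r(d) = -20/d + d/d = -20/d + 1 = 1 - 20/d)
((((-156125 - 1*499233) - 929778) + m) + r(-838)) + 2617322 = ((((-156125 - 1*499233) - 929778) - 622233) + (-20 - 838)/(-838)) + 2617322 = ((((-156125 - 499233) - 929778) - 622233) - 1/838*(-858)) + 2617322 = (((-655358 - 929778) - 622233) + 429/419) + 2617322 = ((-1585136 - 622233) + 429/419) + 2617322 = (-2207369 + 429/419) + 2617322 = -924887182/419 + 2617322 = 171770736/419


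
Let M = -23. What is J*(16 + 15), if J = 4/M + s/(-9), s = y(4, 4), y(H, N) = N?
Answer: -3968/207 ≈ -19.169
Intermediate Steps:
s = 4
J = -128/207 (J = 4/(-23) + 4/(-9) = 4*(-1/23) + 4*(-⅑) = -4/23 - 4/9 = -128/207 ≈ -0.61836)
J*(16 + 15) = -128*(16 + 15)/207 = -128/207*31 = -3968/207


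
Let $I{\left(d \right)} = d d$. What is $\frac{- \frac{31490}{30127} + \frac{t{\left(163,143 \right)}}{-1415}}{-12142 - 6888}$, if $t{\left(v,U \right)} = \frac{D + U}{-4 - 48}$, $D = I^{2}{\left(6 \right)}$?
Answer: $\frac{48376201}{897545763400} \approx 5.3898 \cdot 10^{-5}$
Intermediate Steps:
$I{\left(d \right)} = d^{2}$
$D = 1296$ ($D = \left(6^{2}\right)^{2} = 36^{2} = 1296$)
$t{\left(v,U \right)} = - \frac{324}{13} - \frac{U}{52}$ ($t{\left(v,U \right)} = \frac{1296 + U}{-4 - 48} = \frac{1296 + U}{-52} = \left(1296 + U\right) \left(- \frac{1}{52}\right) = - \frac{324}{13} - \frac{U}{52}$)
$\frac{- \frac{31490}{30127} + \frac{t{\left(163,143 \right)}}{-1415}}{-12142 - 6888} = \frac{- \frac{31490}{30127} + \frac{- \frac{324}{13} - \frac{11}{4}}{-1415}}{-12142 - 6888} = \frac{\left(-31490\right) \frac{1}{30127} + \left(- \frac{324}{13} - \frac{11}{4}\right) \left(- \frac{1}{1415}\right)}{-19030} = \left(- \frac{670}{641} - - \frac{1439}{73580}\right) \left(- \frac{1}{19030}\right) = \left(- \frac{670}{641} + \frac{1439}{73580}\right) \left(- \frac{1}{19030}\right) = \left(- \frac{48376201}{47164780}\right) \left(- \frac{1}{19030}\right) = \frac{48376201}{897545763400}$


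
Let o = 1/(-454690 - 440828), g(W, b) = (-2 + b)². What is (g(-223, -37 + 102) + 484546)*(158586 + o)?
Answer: 69377247920972705/895518 ≈ 7.7472e+10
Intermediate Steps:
o = -1/895518 (o = 1/(-895518) = -1/895518 ≈ -1.1167e-6)
(g(-223, -37 + 102) + 484546)*(158586 + o) = ((-2 + (-37 + 102))² + 484546)*(158586 - 1/895518) = ((-2 + 65)² + 484546)*(142016617547/895518) = (63² + 484546)*(142016617547/895518) = (3969 + 484546)*(142016617547/895518) = 488515*(142016617547/895518) = 69377247920972705/895518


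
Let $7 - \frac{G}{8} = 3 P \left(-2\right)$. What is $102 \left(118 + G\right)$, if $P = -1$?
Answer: $12852$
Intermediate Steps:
$G = 8$ ($G = 56 - 8 \cdot 3 \left(-1\right) \left(-2\right) = 56 - 8 \left(\left(-3\right) \left(-2\right)\right) = 56 - 48 = 8$)
$102 \left(118 + G\right) = 102 \left(118 + 8\right) = 102 \cdot 126 = 12852$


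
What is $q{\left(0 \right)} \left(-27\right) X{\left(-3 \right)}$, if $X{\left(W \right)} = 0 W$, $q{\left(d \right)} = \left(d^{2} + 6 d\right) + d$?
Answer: $0$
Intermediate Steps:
$q{\left(d \right)} = d^{2} + 7 d$
$X{\left(W \right)} = 0$
$q{\left(0 \right)} \left(-27\right) X{\left(-3 \right)} = 0 \left(7 + 0\right) \left(-27\right) 0 = 0 \cdot 7 \left(-27\right) 0 = 0 \left(-27\right) 0 = 0 \cdot 0 = 0$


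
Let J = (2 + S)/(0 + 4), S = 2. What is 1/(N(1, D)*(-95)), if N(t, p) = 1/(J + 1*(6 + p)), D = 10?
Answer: -17/95 ≈ -0.17895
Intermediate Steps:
J = 1 (J = (2 + 2)/(0 + 4) = 4/4 = 4*(1/4) = 1)
N(t, p) = 1/(7 + p) (N(t, p) = 1/(1 + 1*(6 + p)) = 1/(1 + (6 + p)) = 1/(7 + p))
1/(N(1, D)*(-95)) = 1/(-95/(7 + 10)) = 1/(-95/17) = -17/95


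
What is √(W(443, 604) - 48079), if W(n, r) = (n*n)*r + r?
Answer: √118486921 ≈ 10885.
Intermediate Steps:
W(n, r) = r + r*n² (W(n, r) = n²*r + r = r*n² + r = r + r*n²)
√(W(443, 604) - 48079) = √(604*(1 + 443²) - 48079) = √(604*(1 + 196249) - 48079) = √(604*196250 - 48079) = √(118535000 - 48079) = √118486921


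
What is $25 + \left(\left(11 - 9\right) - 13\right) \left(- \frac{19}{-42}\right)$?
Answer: $\frac{841}{42} \approx 20.024$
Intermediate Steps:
$25 + \left(\left(11 - 9\right) - 13\right) \left(- \frac{19}{-42}\right) = 25 + \left(2 - 13\right) \left(\left(-19\right) \left(- \frac{1}{42}\right)\right) = 25 - \frac{209}{42} = \frac{841}{42}$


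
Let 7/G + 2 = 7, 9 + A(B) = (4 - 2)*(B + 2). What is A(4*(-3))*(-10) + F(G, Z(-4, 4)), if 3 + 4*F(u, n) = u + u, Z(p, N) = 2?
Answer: 5799/20 ≈ 289.95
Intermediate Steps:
A(B) = -5 + 2*B (A(B) = -9 + (4 - 2)*(B + 2) = -9 + 2*(2 + B) = -9 + (4 + 2*B) = -5 + 2*B)
G = 7/5 (G = 7/(-2 + 7) = 7/5 ≈ 1.4000)
F(u, n) = -¾ + u/2 (F(u, n) = -¾ + (u + u)/4 = -¾ + (2*u)/4 = -¾ + u/2)
A(4*(-3))*(-10) + F(G, Z(-4, 4)) = (-5 + 2*(4*(-3)))*(-10) + (-¾ + (½)*(7/5)) = (-5 + 2*(-12))*(-10) + (-¾ + 7/10) = (-5 - 24)*(-10) - 1/20 = -29*(-10) - 1/20 = 290 - 1/20 = 5799/20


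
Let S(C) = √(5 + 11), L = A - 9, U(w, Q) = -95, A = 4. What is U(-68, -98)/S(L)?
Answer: -95/4 ≈ -23.750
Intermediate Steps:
L = -5 (L = 4 - 9 = -5)
S(C) = 4 (S(C) = √16 = 4)
U(-68, -98)/S(L) = -95/4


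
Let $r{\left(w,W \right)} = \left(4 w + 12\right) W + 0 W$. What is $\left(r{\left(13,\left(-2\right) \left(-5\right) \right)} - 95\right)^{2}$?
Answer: $297025$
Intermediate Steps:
$r{\left(w,W \right)} = W \left(12 + 4 w\right)$ ($r{\left(w,W \right)} = \left(12 + 4 w\right) W + 0 = W \left(12 + 4 w\right) + 0 = W \left(12 + 4 w\right)$)
$\left(r{\left(13,\left(-2\right) \left(-5\right) \right)} - 95\right)^{2} = \left(4 \left(\left(-2\right) \left(-5\right)\right) \left(3 + 13\right) - 95\right)^{2} = \left(4 \cdot 10 \cdot 16 - 95\right)^{2} = \left(640 - 95\right)^{2} = 545^{2} = 297025$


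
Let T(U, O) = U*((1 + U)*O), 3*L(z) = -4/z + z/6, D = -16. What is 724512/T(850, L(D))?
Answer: -13041216/10488575 ≈ -1.2434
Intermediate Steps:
L(z) = -4/(3*z) + z/18 (L(z) = (-4/z + z/6)/3 = -4/(3*z) + z/18)
T(U, O) = O*U*(1 + U) (T(U, O) = U*(O*(1 + U)) = O*U*(1 + U))
724512/T(850, L(D)) = 724512/((((1/18)*(-24 + (-16)**2)/(-16))*850*(1 + 850))) = 724512/((((1/18)*(-1/16)*(-24 + 256))*850*851)) = 724512/((((1/18)*(-1/16)*232)*850*851)) = 724512/((-29/36*850*851)) = 724512/(-10488575/18) = 724512*(-18/10488575) = -13041216/10488575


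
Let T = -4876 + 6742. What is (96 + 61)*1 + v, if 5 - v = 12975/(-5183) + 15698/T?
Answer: 754814026/4835739 ≈ 156.09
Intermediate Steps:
T = 1866
v = -4396997/4835739 (v = 5 - (12975/(-5183) + 15698/1866) = 5 - (12975*(-1/5183) + 15698*(1/1866)) = 5 - (-12975/5183 + 7849/933) = 5 - 1*28575692/4835739 = 5 - 28575692/4835739 = -4396997/4835739 ≈ -0.90927)
(96 + 61)*1 + v = (96 + 61)*1 - 4396997/4835739 = 157*1 - 4396997/4835739 = 157 - 4396997/4835739 = 754814026/4835739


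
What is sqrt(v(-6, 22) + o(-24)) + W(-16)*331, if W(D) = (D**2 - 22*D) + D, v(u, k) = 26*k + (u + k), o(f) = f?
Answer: 195952 + 2*sqrt(141) ≈ 1.9598e+5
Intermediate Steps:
v(u, k) = u + 27*k (v(u, k) = 26*k + (k + u) = u + 27*k)
W(D) = D**2 - 21*D
sqrt(v(-6, 22) + o(-24)) + W(-16)*331 = sqrt((-6 + 27*22) - 24) - 16*(-21 - 16)*331 = sqrt((-6 + 594) - 24) - 16*(-37)*331 = sqrt(588 - 24) + 592*331 = sqrt(564) + 195952 = 2*sqrt(141) + 195952 = 195952 + 2*sqrt(141)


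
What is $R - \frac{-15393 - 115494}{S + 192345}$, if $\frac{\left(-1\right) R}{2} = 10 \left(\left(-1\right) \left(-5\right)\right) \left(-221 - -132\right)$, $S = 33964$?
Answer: $\frac{2014280987}{226309} \approx 8900.6$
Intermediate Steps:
$R = 8900$ ($R = - 2 \cdot 10 \left(\left(-1\right) \left(-5\right)\right) \left(-221 - -132\right) = - 2 \cdot 10 \cdot 5 \left(-221 + 132\right) = - 2 \cdot 50 \left(-89\right) = \left(-2\right) \left(-4450\right) = 8900$)
$R - \frac{-15393 - 115494}{S + 192345} = 8900 - \frac{-15393 - 115494}{33964 + 192345} = 8900 - - \frac{130887}{226309} = 8900 + \frac{130887}{226309} = \frac{2014280987}{226309}$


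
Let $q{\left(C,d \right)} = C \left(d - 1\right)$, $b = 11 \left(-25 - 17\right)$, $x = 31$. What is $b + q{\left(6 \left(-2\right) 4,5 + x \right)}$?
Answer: $-2142$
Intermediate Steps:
$b = -462$ ($b = 11 \left(-42\right) = -462$)
$q{\left(C,d \right)} = C \left(-1 + d\right)$
$b + q{\left(6 \left(-2\right) 4,5 + x \right)} = -462 + 6 \left(-2\right) 4 \left(-1 + \left(5 + 31\right)\right) = -462 + \left(-12\right) 4 \left(-1 + 36\right) = -462 - 1680 = -2142$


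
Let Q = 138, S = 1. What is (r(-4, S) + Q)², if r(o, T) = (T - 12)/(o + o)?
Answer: 1243225/64 ≈ 19425.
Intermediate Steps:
r(o, T) = (-12 + T)/(2*o) (r(o, T) = (-12 + T)/((2*o)) = (-12 + T)*(1/(2*o)) = (-12 + T)/(2*o))
(r(-4, S) + Q)² = ((½)*(-12 + 1)/(-4) + 138)² = ((½)*(-¼)*(-11) + 138)² = (11/8 + 138)² = (1115/8)² = 1243225/64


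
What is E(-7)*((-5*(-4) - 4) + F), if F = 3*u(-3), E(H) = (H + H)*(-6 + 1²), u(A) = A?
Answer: 490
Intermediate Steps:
E(H) = -10*H (E(H) = (2*H)*(-6 + 1) = (2*H)*(-5) = -10*H)
F = -9 (F = 3*(-3) = -9)
E(-7)*((-5*(-4) - 4) + F) = (-10*(-7))*((-5*(-4) - 4) - 9) = 70*((20 - 4) - 9) = 70*(16 - 9) = 70*7 = 490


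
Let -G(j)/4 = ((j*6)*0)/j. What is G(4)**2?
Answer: 0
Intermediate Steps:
G(j) = 0 (G(j) = -4*(j*6)*0/j = -4*(6*j)*0/j = -0/j = -4*0 = 0)
G(4)**2 = 0**2 = 0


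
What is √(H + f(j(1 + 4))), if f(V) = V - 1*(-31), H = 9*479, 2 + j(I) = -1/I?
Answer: 3*√12055/5 ≈ 65.877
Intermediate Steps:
j(I) = -2 - 1/I
H = 4311
f(V) = 31 + V (f(V) = V + 31 = 31 + V)
√(H + f(j(1 + 4))) = √(4311 + (31 + (-2 - 1/(1 + 4)))) = √(4311 + (31 + (-2 - 1/5))) = √(4311 + (31 + (-2 - 1*⅕))) = √(4311 + (31 + (-2 - ⅕))) = √(4311 + (31 - 11/5)) = √(4311 + 144/5) = √(21699/5) = 3*√12055/5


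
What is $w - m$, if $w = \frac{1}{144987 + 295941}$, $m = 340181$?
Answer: $- \frac{149995327967}{440928} \approx -3.4018 \cdot 10^{5}$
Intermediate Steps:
$w = \frac{1}{440928} \approx 2.2679 \cdot 10^{-6}$
$w - m = \frac{1}{440928} - 340181 = - \frac{149995327967}{440928}$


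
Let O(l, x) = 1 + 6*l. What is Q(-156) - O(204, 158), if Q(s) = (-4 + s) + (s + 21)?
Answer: -1520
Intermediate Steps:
Q(s) = 17 + 2*s (Q(s) = (-4 + s) + (21 + s) = 17 + 2*s)
Q(-156) - O(204, 158) = (17 + 2*(-156)) - (1 + 6*204) = (17 - 312) - (1 + 1224) = -295 - 1*1225 = -295 - 1225 = -1520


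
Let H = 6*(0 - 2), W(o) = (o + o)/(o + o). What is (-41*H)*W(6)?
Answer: 492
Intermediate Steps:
W(o) = 1 (W(o) = (2*o)/((2*o)) = (2*o)*(1/(2*o)) = 1)
H = -12 (H = 6*(-2) = -12)
(-41*H)*W(6) = -41*(-12)*1 = 492*1 = 492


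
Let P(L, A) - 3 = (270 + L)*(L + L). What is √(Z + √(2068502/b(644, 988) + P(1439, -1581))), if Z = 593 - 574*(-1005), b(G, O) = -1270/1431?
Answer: √(232847518175 + 635*√1043455808690)/635 ≈ 760.97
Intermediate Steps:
b(G, O) = -1270/1431 (b(G, O) = -1270*1/1431 = -1270/1431)
Z = 577463 (Z = 593 + 576870 = 577463)
P(L, A) = 3 + 2*L*(270 + L) (P(L, A) = 3 + (270 + L)*(L + L) = 3 + (270 + L)*(2*L) = 3 + 2*L*(270 + L))
√(Z + √(2068502/b(644, 988) + P(1439, -1581))) = √(577463 + √(2068502/(-1270/1431) + (3 + 2*1439² + 540*1439))) = √(577463 + √(2068502*(-1431/1270) + (3 + 2*2070721 + 777060))) = √(577463 + √(-1480013181/635 + (3 + 4141442 + 777060))) = √(577463 + √(-1480013181/635 + 4918505)) = √(577463 + √(1643237494/635)) = √(577463 + √1043455808690/635)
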